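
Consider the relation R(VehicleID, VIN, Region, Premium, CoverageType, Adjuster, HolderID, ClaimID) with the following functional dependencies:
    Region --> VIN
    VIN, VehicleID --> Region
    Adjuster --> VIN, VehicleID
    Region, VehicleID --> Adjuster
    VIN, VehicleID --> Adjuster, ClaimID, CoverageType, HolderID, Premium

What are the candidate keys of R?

{Adjuster}⁺ = {Adjuster, ClaimID, CoverageType, HolderID, Premium, Region, VIN, VehicleID} — all of the relation — so {Adjuster} is a candidate key.
{Region, VehicleID}⁺ = {Adjuster, ClaimID, CoverageType, HolderID, Premium, Region, VIN, VehicleID} — all of the relation — so {Region, VehicleID} is a candidate key.
{VIN, VehicleID}⁺ = {Adjuster, ClaimID, CoverageType, HolderID, Premium, Region, VIN, VehicleID} — all of the relation — so {VIN, VehicleID} is a candidate key.
These are minimal and exhaustive — every other superkey contains one of them.

{Adjuster}, {Region, VehicleID}, {VIN, VehicleID}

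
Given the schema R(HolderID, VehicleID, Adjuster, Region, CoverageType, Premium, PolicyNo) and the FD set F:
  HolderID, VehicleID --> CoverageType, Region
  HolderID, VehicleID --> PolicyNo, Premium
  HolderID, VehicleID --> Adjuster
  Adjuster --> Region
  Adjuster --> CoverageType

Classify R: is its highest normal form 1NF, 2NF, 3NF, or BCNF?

Candidate key: {HolderID, VehicleID}. Prime attributes: {HolderID, VehicleID}.
Adjuster --> Region: {Adjuster}⁺ = {Adjuster, CoverageType, Region}, which is not all of the attributes, so the left side is not a superkey — BCNF is violated.
Adjuster --> Region determines the non-prime attribute {Region} from a non-superkey — 3NF is violated.
Checking every proper subset of each key, none determines a non-prime attribute — 2NF is satisfied.

2NF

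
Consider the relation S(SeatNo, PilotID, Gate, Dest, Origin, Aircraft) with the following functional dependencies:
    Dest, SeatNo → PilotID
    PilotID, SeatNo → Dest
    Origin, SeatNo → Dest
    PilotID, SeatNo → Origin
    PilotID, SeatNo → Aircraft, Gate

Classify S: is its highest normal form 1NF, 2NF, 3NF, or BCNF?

BCNF

Candidate keys: {Dest, SeatNo}, {Origin, SeatNo}, {PilotID, SeatNo}. Prime attributes: {Dest, Origin, PilotID, SeatNo}.
The left-hand side of every FD is a superkey, so BCNF is satisfied.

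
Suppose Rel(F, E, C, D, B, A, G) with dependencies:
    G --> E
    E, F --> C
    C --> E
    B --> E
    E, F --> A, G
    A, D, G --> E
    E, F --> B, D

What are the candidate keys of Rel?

{F} never appears on the right of any FD, so every key must include it.
{B, F}⁺ = {A, B, C, D, E, F, G}, which is every attribute, so {B, F} is a candidate key.
{C, F}⁺ = {A, B, C, D, E, F, G}, which is every attribute, so {C, F} is a candidate key.
{E, F}⁺ = {A, B, C, D, E, F, G}, which is every attribute, so {E, F} is a candidate key.
{F, G}⁺ = {A, B, C, D, E, F, G}, which is every attribute, so {F, G} is a candidate key.
These are minimal and exhaustive — every other superkey contains one of them.

{B, F}, {C, F}, {E, F}, {F, G}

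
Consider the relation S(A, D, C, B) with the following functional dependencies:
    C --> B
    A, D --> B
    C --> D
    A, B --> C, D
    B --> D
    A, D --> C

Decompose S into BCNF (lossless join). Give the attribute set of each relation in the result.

{A, C}; {B, C}; {B, D}

Candidate keys of the original relation: {A, B}, {A, C}, {A, D}.
{A, B, C, D}: {C} determines {B, C, D} here but is not a superkey — split on C --> B, D, giving {B, C, D} and {A, C}.
{B, C, D}: {B} determines {B, D} here but is not a superkey — split on B --> D, giving {B, D} and {B, C}.
{B, D}: every determinant is a superkey — BCNF.
{B, C}: every determinant is a superkey — BCNF.
{A, C}: every determinant is a superkey — BCNF.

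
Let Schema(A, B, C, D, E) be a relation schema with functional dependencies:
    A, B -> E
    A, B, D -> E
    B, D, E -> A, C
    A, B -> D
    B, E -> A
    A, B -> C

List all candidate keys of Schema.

{B} never appears on the right of any FD, so every key must include it.
Closure of {A, B} is {A, B, C, D, E}, the whole schema; {A, B} is a candidate key.
Closure of {B, E} is {A, B, C, D, E}, the whole schema; {B, E} is a candidate key.
These are minimal and exhaustive — every other superkey contains one of them.

{A, B}, {B, E}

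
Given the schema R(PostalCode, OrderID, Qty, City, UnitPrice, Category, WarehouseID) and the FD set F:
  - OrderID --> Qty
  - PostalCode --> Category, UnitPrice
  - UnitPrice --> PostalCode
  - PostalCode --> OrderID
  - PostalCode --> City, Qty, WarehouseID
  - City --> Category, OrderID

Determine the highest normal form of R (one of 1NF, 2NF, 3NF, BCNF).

Candidate keys: {PostalCode}, {UnitPrice}. Prime attributes: {PostalCode, UnitPrice}.
OrderID --> Qty: {OrderID}⁺ = {OrderID, Qty}, which is not all of the attributes, so the left side is not a superkey — BCNF is violated.
Because {Qty} is non-prime and the left side of OrderID --> Qty is not a superkey, the relation is not in 3NF.
Every candidate key is a single attribute, so no partial dependency is possible; 2NF holds.

2NF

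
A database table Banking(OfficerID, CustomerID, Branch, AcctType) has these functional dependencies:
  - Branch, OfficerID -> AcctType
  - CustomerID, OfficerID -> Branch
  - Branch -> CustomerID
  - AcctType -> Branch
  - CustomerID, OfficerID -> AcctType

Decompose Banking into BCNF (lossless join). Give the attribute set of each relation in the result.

Candidate keys of the original relation: {AcctType, OfficerID}, {Branch, OfficerID}, {CustomerID, OfficerID}.
Within {AcctType, Branch, CustomerID, OfficerID}: {Branch}⁺ ∩ {AcctType, Branch, CustomerID, OfficerID} = {Branch, CustomerID}, not the whole set, so Branch -> CustomerID violates BCNF; decompose into {Branch, CustomerID} and {AcctType, Branch, OfficerID}.
{Branch, CustomerID} has no BCNF violation.
Within {AcctType, Branch, OfficerID}: {AcctType}⁺ ∩ {AcctType, Branch, OfficerID} = {AcctType, Branch}, not the whole set, so AcctType -> Branch violates BCNF; decompose into {AcctType, Branch} and {AcctType, OfficerID}.
{AcctType, Branch} has no BCNF violation.
{AcctType, OfficerID} has no BCNF violation.

{AcctType, Branch}; {AcctType, OfficerID}; {Branch, CustomerID}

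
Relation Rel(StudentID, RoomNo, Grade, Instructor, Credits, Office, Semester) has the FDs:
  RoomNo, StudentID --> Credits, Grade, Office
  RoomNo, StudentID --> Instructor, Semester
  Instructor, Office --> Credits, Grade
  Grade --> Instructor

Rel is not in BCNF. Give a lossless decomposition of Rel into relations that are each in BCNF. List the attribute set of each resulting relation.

Candidate key of the original relation: {RoomNo, StudentID}.
In {Credits, Grade, Instructor, Office, RoomNo, Semester, StudentID}, {Instructor, Office} is not a superkey ({Instructor, Office}⁺ restricted to this set is {Credits, Grade, Instructor, Office}), so split on Instructor, Office --> Credits, Grade into {Credits, Grade, Instructor, Office} and {Instructor, Office, RoomNo, Semester, StudentID}.
In {Credits, Grade, Instructor, Office}, {Grade} is not a superkey ({Grade}⁺ restricted to this set is {Grade, Instructor}), so split on Grade --> Instructor into {Grade, Instructor} and {Credits, Grade, Office}.
{Grade, Instructor} is in BCNF.
{Credits, Grade, Office} is in BCNF.
{Instructor, Office, RoomNo, Semester, StudentID} is in BCNF.

{Credits, Grade, Office}; {Grade, Instructor}; {Instructor, Office, RoomNo, Semester, StudentID}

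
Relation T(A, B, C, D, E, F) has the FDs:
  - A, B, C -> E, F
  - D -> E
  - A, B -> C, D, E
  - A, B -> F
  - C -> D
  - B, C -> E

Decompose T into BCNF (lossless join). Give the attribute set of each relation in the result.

{A, B, C, F}; {C, D}; {D, E}

Candidate key of the original relation: {A, B}.
In {A, B, C, D, E, F}, {D} is not a superkey ({D}⁺ restricted to this set is {D, E}), so split on D -> E into {D, E} and {A, B, C, D, F}.
{D, E} is in BCNF.
In {A, B, C, D, F}, {C} is not a superkey ({C}⁺ restricted to this set is {C, D}), so split on C -> D into {C, D} and {A, B, C, F}.
{C, D} is in BCNF.
{A, B, C, F} is in BCNF.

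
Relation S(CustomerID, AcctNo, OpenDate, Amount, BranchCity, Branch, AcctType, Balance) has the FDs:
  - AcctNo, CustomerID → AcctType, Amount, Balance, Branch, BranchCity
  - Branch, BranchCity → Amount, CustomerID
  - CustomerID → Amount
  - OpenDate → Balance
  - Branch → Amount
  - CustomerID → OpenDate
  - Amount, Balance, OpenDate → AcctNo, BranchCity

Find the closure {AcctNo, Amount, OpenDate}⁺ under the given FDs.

Start with {AcctNo, Amount, OpenDate}.
OpenDate → Balance applies; add {Balance} → now {AcctNo, Amount, Balance, OpenDate}.
Amount, Balance, OpenDate → AcctNo, BranchCity applies; add {BranchCity} → now {AcctNo, Amount, Balance, BranchCity, OpenDate}.
No further FD applies.

{AcctNo, Amount, Balance, BranchCity, OpenDate}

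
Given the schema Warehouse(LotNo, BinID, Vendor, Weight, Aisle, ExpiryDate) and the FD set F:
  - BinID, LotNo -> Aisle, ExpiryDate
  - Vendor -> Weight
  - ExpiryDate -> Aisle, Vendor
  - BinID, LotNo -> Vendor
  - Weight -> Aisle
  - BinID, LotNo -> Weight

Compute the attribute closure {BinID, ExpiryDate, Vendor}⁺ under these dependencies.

Start with {BinID, ExpiryDate, Vendor}.
Vendor -> Weight applies; add {Weight} → now {BinID, ExpiryDate, Vendor, Weight}.
ExpiryDate -> Aisle, Vendor applies; add {Aisle} → now {Aisle, BinID, ExpiryDate, Vendor, Weight}.
No further FD applies.

{Aisle, BinID, ExpiryDate, Vendor, Weight}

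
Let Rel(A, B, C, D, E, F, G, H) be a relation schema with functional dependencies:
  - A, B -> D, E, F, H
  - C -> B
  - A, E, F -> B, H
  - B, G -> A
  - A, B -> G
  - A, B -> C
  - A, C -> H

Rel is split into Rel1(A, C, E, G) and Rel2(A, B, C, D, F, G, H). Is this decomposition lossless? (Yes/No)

Rel1 ∩ Rel2 = {A, C, G}; its closure under F is {A, B, C, D, E, F, G, H}.
Rel1 is contained in that closure, so Rel1 ∩ Rel2 -> Rel1 holds and the join is lossless.

Yes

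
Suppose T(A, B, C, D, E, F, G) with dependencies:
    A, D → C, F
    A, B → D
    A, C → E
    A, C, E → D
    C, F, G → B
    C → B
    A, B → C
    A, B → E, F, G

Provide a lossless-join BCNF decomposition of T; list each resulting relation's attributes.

{A, C, D, E, F, G}; {B, C}

Candidate keys of the original relation: {A, B}, {A, C}, {A, D}.
In {A, B, C, D, E, F, G}, {C, F, G} is not a superkey ({C, F, G}⁺ restricted to this set is {B, C, F, G}), so split on C, F, G → B into {B, C, F, G} and {A, C, D, E, F, G}.
In {B, C, F, G}, {C} is not a superkey ({C}⁺ restricted to this set is {B, C}), so split on C → B into {B, C} and {C, F, G}.
{B, C} is in BCNF.
{C, F, G} is in BCNF.
{A, C, D, E, F, G} is in BCNF.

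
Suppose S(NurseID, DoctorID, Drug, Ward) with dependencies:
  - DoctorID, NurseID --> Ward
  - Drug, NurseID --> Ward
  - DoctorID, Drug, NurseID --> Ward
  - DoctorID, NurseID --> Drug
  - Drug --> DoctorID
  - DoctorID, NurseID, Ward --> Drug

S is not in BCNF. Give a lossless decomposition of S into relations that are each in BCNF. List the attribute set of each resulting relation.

{DoctorID, Drug}; {Drug, NurseID, Ward}

Candidate keys of the original relation: {DoctorID, NurseID}, {Drug, NurseID}.
In {DoctorID, Drug, NurseID, Ward}, {Drug} is not a superkey ({Drug}⁺ restricted to this set is {DoctorID, Drug}), so split on Drug --> DoctorID into {DoctorID, Drug} and {Drug, NurseID, Ward}.
{DoctorID, Drug} has no BCNF violation.
{Drug, NurseID, Ward} has no BCNF violation.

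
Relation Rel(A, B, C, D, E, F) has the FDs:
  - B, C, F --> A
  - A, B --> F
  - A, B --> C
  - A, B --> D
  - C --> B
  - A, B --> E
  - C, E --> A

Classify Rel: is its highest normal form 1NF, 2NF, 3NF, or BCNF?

Candidate keys: {A, B}, {A, C}, {C, E}, {C, F}. Prime attributes: {A, B, C, E, F}.
C --> B: {C}⁺ = {B, C}, which is not all of the attributes, so the left side is not a superkey — BCNF is violated.
Since {B} ⊆ prime attributes and every other non-superkey FD also has a prime right side, the schema is in 3NF.

3NF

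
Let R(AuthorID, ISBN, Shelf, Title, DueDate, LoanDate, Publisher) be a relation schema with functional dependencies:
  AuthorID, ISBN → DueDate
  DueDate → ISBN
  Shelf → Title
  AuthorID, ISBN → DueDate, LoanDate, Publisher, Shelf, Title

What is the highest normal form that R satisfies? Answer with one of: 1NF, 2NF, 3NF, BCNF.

2NF

Candidate keys: {AuthorID, DueDate}, {AuthorID, ISBN}. Prime attributes: {AuthorID, DueDate, ISBN}.
DueDate → ISBN breaks BCNF: {DueDate}⁺ = {DueDate, ISBN}, so {DueDate} is not a superkey.
Shelf → Title determines the non-prime attribute {Title} from a non-superkey — 3NF is violated.
Checking every proper subset of each key, none determines a non-prime attribute — 2NF is satisfied.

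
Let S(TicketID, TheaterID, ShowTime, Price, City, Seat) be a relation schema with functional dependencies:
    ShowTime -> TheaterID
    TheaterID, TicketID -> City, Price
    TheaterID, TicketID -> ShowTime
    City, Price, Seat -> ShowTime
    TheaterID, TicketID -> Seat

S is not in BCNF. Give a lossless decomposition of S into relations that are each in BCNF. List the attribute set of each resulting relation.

Candidate keys of the original relation: {City, Price, Seat, TicketID}, {ShowTime, TicketID}, {TheaterID, TicketID}.
{City, Price, Seat, ShowTime, TheaterID, TicketID}: {ShowTime} determines {ShowTime, TheaterID} here but is not a superkey — split on ShowTime -> TheaterID, giving {ShowTime, TheaterID} and {City, Price, Seat, ShowTime, TicketID}.
{ShowTime, TheaterID} has no BCNF violation.
{City, Price, Seat, ShowTime, TicketID}: {City, Price, Seat} determines {City, Price, Seat, ShowTime} here but is not a superkey — split on City, Price, Seat -> ShowTime, giving {City, Price, Seat, ShowTime} and {City, Price, Seat, TicketID}.
{City, Price, Seat, ShowTime} has no BCNF violation.
{City, Price, Seat, TicketID} has no BCNF violation.

{City, Price, Seat, ShowTime}; {City, Price, Seat, TicketID}; {ShowTime, TheaterID}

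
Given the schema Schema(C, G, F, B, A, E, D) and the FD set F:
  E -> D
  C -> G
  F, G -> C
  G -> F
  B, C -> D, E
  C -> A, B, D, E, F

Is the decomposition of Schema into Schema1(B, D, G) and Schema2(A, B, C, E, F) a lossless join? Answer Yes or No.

The shared attributes are {B} and {B}⁺ = {B}.
Neither Schema1 nor Schema2 is contained in that closure, so the decomposition is lossy.

No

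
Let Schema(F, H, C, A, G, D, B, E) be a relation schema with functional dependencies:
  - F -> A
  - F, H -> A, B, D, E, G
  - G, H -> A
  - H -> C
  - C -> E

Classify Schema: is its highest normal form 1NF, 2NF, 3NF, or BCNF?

Candidate key: {F, H}. Prime attributes: {F, H}.
F -> A breaks BCNF: {F}⁺ = {A, F}, so {F} is not a superkey.
F -> A has non-prime {A} on the right and a non-superkey on the left, so 3NF fails.
Since {F} ⊂ {F, H} and {F}⁺ ⊇ {A} with {A} non-prime, there is a partial dependency; 2NF fails.

1NF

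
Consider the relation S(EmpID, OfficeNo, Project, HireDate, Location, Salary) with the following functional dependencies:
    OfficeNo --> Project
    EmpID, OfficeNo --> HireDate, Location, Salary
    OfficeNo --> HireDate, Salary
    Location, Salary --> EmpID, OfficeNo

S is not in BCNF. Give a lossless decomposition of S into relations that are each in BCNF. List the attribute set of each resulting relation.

{EmpID, Location, OfficeNo}; {HireDate, OfficeNo, Project, Salary}

Candidate keys of the original relation: {EmpID, OfficeNo}, {Location, OfficeNo}, {Location, Salary}.
{EmpID, HireDate, Location, OfficeNo, Project, Salary}: {OfficeNo} determines {HireDate, OfficeNo, Project, Salary} here but is not a superkey — split on OfficeNo --> HireDate, Project, Salary, giving {HireDate, OfficeNo, Project, Salary} and {EmpID, Location, OfficeNo}.
{HireDate, OfficeNo, Project, Salary} has no BCNF violation.
{EmpID, Location, OfficeNo} has no BCNF violation.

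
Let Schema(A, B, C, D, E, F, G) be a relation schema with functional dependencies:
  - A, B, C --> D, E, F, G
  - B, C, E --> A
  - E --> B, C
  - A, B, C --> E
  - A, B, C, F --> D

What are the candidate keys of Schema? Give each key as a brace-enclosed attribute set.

{A, B, C}, {E}

{E}⁺ = {A, B, C, D, E, F, G} — all of the relation — so {E} is a candidate key.
{A, B, C}⁺ = {A, B, C, D, E, F, G} — all of the relation — so {A, B, C} is a candidate key.
No proper subset of any of these is a key, and no other minimal superkey exists.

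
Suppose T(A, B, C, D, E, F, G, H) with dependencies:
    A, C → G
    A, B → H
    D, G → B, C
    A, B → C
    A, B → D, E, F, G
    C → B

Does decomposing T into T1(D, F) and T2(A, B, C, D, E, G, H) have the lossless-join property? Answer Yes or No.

No

Common attributes: {D}; their closure is {D}.
The closure covers neither T1 nor T2 entirely; the join is not lossless.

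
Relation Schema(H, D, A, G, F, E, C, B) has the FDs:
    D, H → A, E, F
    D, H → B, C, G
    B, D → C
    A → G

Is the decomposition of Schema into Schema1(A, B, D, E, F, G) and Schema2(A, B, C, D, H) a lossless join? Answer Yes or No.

No

Common attributes: {A, B, D}; their closure is {A, B, C, D, G}.
Schema1 ⊄ {A, B, C, D, G} and Schema2 ⊄ {A, B, C, D, G}, so the split is lossy.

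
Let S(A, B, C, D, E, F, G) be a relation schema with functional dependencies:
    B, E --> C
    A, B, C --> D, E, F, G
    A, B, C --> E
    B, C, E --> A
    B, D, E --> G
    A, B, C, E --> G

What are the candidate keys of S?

{A, B, C}, {B, E}

Attributes never on any right-hand side: {B} — every candidate key must contain it.
{B, E}⁺ = {A, B, C, D, E, F, G} — all of the relation — so {B, E} is a candidate key.
{A, B, C}⁺ = {A, B, C, D, E, F, G} — all of the relation — so {A, B, C} is a candidate key.
These are minimal and exhaustive — every other superkey contains one of them.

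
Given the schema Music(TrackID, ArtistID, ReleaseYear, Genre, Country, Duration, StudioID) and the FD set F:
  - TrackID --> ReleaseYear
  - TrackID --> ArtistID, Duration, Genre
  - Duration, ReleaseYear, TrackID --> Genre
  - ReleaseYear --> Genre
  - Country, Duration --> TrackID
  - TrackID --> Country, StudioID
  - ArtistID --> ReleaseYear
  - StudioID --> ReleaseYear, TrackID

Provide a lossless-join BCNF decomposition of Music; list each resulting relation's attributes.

Candidate keys of the original relation: {Country, Duration}, {StudioID}, {TrackID}.
Within {ArtistID, Country, Duration, Genre, ReleaseYear, StudioID, TrackID}: {ReleaseYear}⁺ ∩ {ArtistID, Country, Duration, Genre, ReleaseYear, StudioID, TrackID} = {Genre, ReleaseYear}, not the whole set, so ReleaseYear --> Genre violates BCNF; decompose into {Genre, ReleaseYear} and {ArtistID, Country, Duration, ReleaseYear, StudioID, TrackID}.
{Genre, ReleaseYear} has no BCNF violation.
Within {ArtistID, Country, Duration, ReleaseYear, StudioID, TrackID}: {ArtistID}⁺ ∩ {ArtistID, Country, Duration, ReleaseYear, StudioID, TrackID} = {ArtistID, ReleaseYear}, not the whole set, so ArtistID --> ReleaseYear violates BCNF; decompose into {ArtistID, ReleaseYear} and {ArtistID, Country, Duration, StudioID, TrackID}.
{ArtistID, ReleaseYear} has no BCNF violation.
{ArtistID, Country, Duration, StudioID, TrackID} has no BCNF violation.

{ArtistID, Country, Duration, StudioID, TrackID}; {ArtistID, ReleaseYear}; {Genre, ReleaseYear}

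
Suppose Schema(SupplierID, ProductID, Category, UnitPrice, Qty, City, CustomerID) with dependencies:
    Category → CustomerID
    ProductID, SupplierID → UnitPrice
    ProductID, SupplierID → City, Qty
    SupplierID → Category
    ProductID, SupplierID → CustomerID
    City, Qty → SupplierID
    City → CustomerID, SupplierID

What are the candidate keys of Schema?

{City, ProductID}, {ProductID, SupplierID}

Attributes never on any right-hand side: {ProductID} — every candidate key must contain it.
Closure of {City, ProductID} is {Category, City, CustomerID, ProductID, Qty, SupplierID, UnitPrice}, the whole schema; {City, ProductID} is a candidate key.
Closure of {ProductID, SupplierID} is {Category, City, CustomerID, ProductID, Qty, SupplierID, UnitPrice}, the whole schema; {ProductID, SupplierID} is a candidate key.
No proper subset of any of these is a key, and no other minimal superkey exists.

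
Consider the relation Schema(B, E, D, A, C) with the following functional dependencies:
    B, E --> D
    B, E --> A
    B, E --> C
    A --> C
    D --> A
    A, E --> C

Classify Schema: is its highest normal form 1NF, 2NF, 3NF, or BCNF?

Candidate key: {B, E}. Prime attributes: {B, E}.
For A --> C we have {A}⁺ = {A, C}; {A} is not a superkey, so BCNF fails.
A --> C determines the non-prime attribute {C} from a non-superkey — 3NF is violated.
Checking every proper subset of each key, none determines a non-prime attribute — 2NF is satisfied.

2NF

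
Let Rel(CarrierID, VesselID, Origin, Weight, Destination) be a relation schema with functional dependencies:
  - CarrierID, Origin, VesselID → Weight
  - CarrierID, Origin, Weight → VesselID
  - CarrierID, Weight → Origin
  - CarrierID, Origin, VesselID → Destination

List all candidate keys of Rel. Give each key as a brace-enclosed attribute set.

No FD produces {CarrierID}, so it must be in every candidate key.
{CarrierID, Weight}⁺ = {CarrierID, Destination, Origin, VesselID, Weight} — all of the relation — so {CarrierID, Weight} is a candidate key.
{CarrierID, Origin, VesselID}⁺ = {CarrierID, Destination, Origin, VesselID, Weight} — all of the relation — so {CarrierID, Origin, VesselID} is a candidate key.
Any other superkey properly contains one of these, so there are no further candidate keys.

{CarrierID, Origin, VesselID}, {CarrierID, Weight}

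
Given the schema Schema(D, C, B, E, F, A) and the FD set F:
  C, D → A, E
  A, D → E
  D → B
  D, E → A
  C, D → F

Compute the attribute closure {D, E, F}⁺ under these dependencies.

{A, B, D, E, F}

Start with {D, E, F}.
D → B applies; add {B} → now {B, D, E, F}.
D, E → A applies; add {A} → now {A, B, D, E, F}.
No further FD applies.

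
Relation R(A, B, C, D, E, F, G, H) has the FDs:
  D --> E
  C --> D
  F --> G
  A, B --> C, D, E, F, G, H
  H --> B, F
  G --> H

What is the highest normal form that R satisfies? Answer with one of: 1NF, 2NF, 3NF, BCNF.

Candidate keys: {A, B}, {A, F}, {A, G}, {A, H}. Prime attributes: {A, B, F, G, H}.
For D --> E we have {D}⁺ = {D, E}; {D} is not a superkey, so BCNF fails.
D --> E determines the non-prime attribute {E} from a non-superkey — 3NF is violated.
No non-prime attribute depends on a proper subset of any candidate key, so 2NF holds.

2NF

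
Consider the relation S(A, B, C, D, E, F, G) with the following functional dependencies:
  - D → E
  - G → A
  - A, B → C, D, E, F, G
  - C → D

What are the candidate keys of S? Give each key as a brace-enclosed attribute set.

{B} never appears on the right of any FD, so every key must include it.
{A, B}⁺ = {A, B, C, D, E, F, G}, which is every attribute, so {A, B} is a candidate key.
{B, G}⁺ = {A, B, C, D, E, F, G}, which is every attribute, so {B, G} is a candidate key.
No proper subset of any of these is a key, and no other minimal superkey exists.

{A, B}, {B, G}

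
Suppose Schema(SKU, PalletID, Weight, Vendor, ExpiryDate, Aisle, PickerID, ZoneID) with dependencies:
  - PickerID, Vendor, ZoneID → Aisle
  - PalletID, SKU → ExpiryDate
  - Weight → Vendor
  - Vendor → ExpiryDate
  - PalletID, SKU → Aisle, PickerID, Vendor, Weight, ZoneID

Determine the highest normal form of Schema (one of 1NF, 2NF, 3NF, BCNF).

Candidate key: {PalletID, SKU}. Prime attributes: {PalletID, SKU}.
PickerID, Vendor, ZoneID → Aisle: {PickerID, Vendor, ZoneID}⁺ = {Aisle, ExpiryDate, PickerID, Vendor, ZoneID}, which is not all of the attributes, so the left side is not a superkey — BCNF is violated.
Because {Aisle} is non-prime and the left side of PickerID, Vendor, ZoneID → Aisle is not a superkey, the relation is not in 3NF.
No proper subset of a key has a non-prime attribute in its closure, so there is no partial dependency; 2NF holds.

2NF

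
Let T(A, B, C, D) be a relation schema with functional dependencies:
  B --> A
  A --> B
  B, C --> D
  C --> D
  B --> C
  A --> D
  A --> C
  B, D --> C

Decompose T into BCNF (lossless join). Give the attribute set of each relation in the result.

Candidate keys of the original relation: {A}, {B}.
In {A, B, C, D}, {C} is not a superkey ({C}⁺ restricted to this set is {C, D}), so split on C --> D into {C, D} and {A, B, C}.
{C, D}: every determinant is a superkey — BCNF.
{A, B, C}: every determinant is a superkey — BCNF.

{A, B, C}; {C, D}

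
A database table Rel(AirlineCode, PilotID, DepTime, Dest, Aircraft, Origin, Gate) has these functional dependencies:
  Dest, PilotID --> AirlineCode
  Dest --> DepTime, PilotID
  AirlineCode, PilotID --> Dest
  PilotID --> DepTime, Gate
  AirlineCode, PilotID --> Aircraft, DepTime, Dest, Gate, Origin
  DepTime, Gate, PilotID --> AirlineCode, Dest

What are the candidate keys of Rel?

Closure of {Dest} is {Aircraft, AirlineCode, DepTime, Dest, Gate, Origin, PilotID}, the whole schema; {Dest} is a candidate key.
Closure of {PilotID} is {Aircraft, AirlineCode, DepTime, Dest, Gate, Origin, PilotID}, the whole schema; {PilotID} is a candidate key.
Any other superkey properly contains one of these, so there are no further candidate keys.

{Dest}, {PilotID}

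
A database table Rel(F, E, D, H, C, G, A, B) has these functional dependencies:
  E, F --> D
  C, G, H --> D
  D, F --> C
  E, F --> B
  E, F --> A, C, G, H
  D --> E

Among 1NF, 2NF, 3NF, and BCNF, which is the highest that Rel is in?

3NF

Candidate keys: {C, F, G, H}, {D, F}, {E, F}. Prime attributes: {C, D, E, F, G, H}.
For C, G, H --> D we have {C, G, H}⁺ = {C, D, E, G, H}; {C, G, H} is not a superkey, so BCNF fails.
Its right-hand attributes {D} are all prime, as are those of every other non-superkey FD — the relation is in 3NF.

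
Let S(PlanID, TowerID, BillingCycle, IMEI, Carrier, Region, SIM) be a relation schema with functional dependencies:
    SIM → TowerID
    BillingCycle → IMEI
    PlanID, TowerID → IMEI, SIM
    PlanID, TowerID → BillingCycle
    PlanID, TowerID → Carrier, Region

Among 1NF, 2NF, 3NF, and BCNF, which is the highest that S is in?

Candidate keys: {PlanID, SIM}, {PlanID, TowerID}. Prime attributes: {PlanID, SIM, TowerID}.
SIM → TowerID: {SIM}⁺ = {SIM, TowerID}, which is not all of the attributes, so the left side is not a superkey — BCNF is violated.
BillingCycle → IMEI has non-prime {IMEI} on the right and a non-superkey on the left, so 3NF fails.
No proper subset of a key has a non-prime attribute in its closure, so there is no partial dependency; 2NF holds.

2NF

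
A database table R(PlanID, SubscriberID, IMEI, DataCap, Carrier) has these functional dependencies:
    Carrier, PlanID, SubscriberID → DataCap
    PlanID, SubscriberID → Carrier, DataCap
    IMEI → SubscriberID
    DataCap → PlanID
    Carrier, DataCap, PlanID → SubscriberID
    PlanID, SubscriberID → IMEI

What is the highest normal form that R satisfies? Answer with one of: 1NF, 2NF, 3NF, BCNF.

3NF

Candidate keys: {Carrier, DataCap}, {DataCap, IMEI}, {DataCap, SubscriberID}, {IMEI, PlanID}, {PlanID, SubscriberID}. Prime attributes: {Carrier, DataCap, IMEI, PlanID, SubscriberID}.
IMEI → SubscriberID: {IMEI}⁺ = {IMEI, SubscriberID}, which is not all of the attributes, so the left side is not a superkey — BCNF is violated.
But every attribute on its right side ({SubscriberID}) is prime, and the same holds for every other non-superkey FD, so 3NF still holds.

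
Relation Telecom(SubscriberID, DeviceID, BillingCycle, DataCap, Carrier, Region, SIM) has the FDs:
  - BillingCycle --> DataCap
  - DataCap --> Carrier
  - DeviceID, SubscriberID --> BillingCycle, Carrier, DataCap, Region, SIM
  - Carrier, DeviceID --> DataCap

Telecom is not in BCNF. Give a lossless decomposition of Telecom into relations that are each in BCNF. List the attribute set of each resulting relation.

Candidate key of the original relation: {DeviceID, SubscriberID}.
In {BillingCycle, Carrier, DataCap, DeviceID, Region, SIM, SubscriberID}, {BillingCycle} is not a superkey ({BillingCycle}⁺ restricted to this set is {BillingCycle, Carrier, DataCap}), so split on BillingCycle --> Carrier, DataCap into {BillingCycle, Carrier, DataCap} and {BillingCycle, DeviceID, Region, SIM, SubscriberID}.
In {BillingCycle, Carrier, DataCap}, {DataCap} is not a superkey ({DataCap}⁺ restricted to this set is {Carrier, DataCap}), so split on DataCap --> Carrier into {Carrier, DataCap} and {BillingCycle, DataCap}.
{Carrier, DataCap} is in BCNF.
{BillingCycle, DataCap} is in BCNF.
{BillingCycle, DeviceID, Region, SIM, SubscriberID} is in BCNF.

{BillingCycle, DataCap}; {BillingCycle, DeviceID, Region, SIM, SubscriberID}; {Carrier, DataCap}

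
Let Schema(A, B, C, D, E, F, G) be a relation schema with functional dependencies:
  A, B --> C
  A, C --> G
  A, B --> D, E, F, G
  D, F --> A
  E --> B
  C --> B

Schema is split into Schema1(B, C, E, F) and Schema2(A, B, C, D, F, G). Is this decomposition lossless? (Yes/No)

The shared attributes are {B, C, F} and {B, C, F}⁺ = {B, C, F}.
The closure covers neither Schema1 nor Schema2 entirely; the join is not lossless.

No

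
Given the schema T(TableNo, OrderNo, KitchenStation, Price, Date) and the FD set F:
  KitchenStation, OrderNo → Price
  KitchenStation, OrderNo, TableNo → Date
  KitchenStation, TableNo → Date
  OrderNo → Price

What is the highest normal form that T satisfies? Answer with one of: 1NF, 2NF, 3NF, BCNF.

1NF

Candidate key: {KitchenStation, OrderNo, TableNo}. Prime attributes: {KitchenStation, OrderNo, TableNo}.
KitchenStation, OrderNo → Price breaks BCNF: {KitchenStation, OrderNo}⁺ = {KitchenStation, OrderNo, Price}, so {KitchenStation, OrderNo} is not a superkey.
Because {Price} is non-prime and the left side of KitchenStation, OrderNo → Price is not a superkey, the relation is not in 3NF.
{OrderNo} is a proper subset of the key {KitchenStation, OrderNo, TableNo}, and {OrderNo}⁺ contains the non-prime attribute {Price} — a partial dependency, so 2NF is violated.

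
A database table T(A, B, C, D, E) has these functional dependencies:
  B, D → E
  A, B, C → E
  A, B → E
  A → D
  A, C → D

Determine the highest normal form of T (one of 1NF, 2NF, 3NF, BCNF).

1NF

Candidate key: {A, B, C}. Prime attributes: {A, B, C}.
B, D → E: {B, D}⁺ = {B, D, E}, which is not all of the attributes, so the left side is not a superkey — BCNF is violated.
Because {E} is non-prime and the left side of B, D → E is not a superkey, the relation is not in 3NF.
{A} is a proper subset of the key {A, B, C}, and {A}⁺ contains the non-prime attribute {D} — a partial dependency, so 2NF is violated.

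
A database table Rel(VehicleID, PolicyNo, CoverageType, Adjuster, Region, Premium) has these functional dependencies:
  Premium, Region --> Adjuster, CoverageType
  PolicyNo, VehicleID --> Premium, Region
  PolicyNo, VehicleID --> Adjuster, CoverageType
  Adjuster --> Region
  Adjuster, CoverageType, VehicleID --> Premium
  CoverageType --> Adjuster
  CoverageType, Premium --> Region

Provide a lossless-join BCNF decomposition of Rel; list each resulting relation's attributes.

Candidate key of the original relation: {PolicyNo, VehicleID}.
{Adjuster, CoverageType, PolicyNo, Premium, Region, VehicleID}: {Premium, Region} determines {Adjuster, CoverageType, Premium, Region} here but is not a superkey — split on Premium, Region --> Adjuster, CoverageType, giving {Adjuster, CoverageType, Premium, Region} and {PolicyNo, Premium, Region, VehicleID}.
{Adjuster, CoverageType, Premium, Region}: {Adjuster} determines {Adjuster, Region} here but is not a superkey — split on Adjuster --> Region, giving {Adjuster, Region} and {Adjuster, CoverageType, Premium}.
{Adjuster, Region} is in BCNF.
{Adjuster, CoverageType, Premium}: {CoverageType} determines {Adjuster, CoverageType} here but is not a superkey — split on CoverageType --> Adjuster, giving {Adjuster, CoverageType} and {CoverageType, Premium}.
{Adjuster, CoverageType} is in BCNF.
{CoverageType, Premium} is in BCNF.
{PolicyNo, Premium, Region, VehicleID} is in BCNF.

{Adjuster, CoverageType}; {Adjuster, Region}; {CoverageType, Premium}; {PolicyNo, Premium, Region, VehicleID}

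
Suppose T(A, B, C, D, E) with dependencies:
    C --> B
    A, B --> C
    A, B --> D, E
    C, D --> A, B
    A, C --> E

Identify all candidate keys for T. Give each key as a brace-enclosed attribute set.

{A, B}, {A, C}, {C, D}

{A, B}⁺ = {A, B, C, D, E}, which is every attribute, so {A, B} is a candidate key.
{A, C}⁺ = {A, B, C, D, E}, which is every attribute, so {A, C} is a candidate key.
{C, D}⁺ = {A, B, C, D, E}, which is every attribute, so {C, D} is a candidate key.
These are minimal and exhaustive — every other superkey contains one of them.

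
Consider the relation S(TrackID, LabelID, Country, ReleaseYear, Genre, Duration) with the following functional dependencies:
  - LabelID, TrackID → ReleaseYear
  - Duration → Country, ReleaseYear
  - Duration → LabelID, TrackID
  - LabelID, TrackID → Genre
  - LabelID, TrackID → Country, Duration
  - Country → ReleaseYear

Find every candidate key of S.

Closure of {Duration} is {Country, Duration, Genre, LabelID, ReleaseYear, TrackID}, the whole schema; {Duration} is a candidate key.
Closure of {LabelID, TrackID} is {Country, Duration, Genre, LabelID, ReleaseYear, TrackID}, the whole schema; {LabelID, TrackID} is a candidate key.
Any other superkey properly contains one of these, so there are no further candidate keys.

{Duration}, {LabelID, TrackID}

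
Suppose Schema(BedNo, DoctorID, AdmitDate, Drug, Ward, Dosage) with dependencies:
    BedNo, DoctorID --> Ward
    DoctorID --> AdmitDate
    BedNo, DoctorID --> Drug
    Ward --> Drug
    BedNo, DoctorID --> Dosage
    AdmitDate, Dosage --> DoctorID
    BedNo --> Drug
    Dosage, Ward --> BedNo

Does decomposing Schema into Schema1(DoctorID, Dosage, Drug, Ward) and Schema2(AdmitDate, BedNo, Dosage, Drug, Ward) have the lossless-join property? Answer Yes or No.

No

Schema1 ∩ Schema2 = {Dosage, Drug, Ward}; its closure under F is {BedNo, Dosage, Drug, Ward}.
The closure covers neither Schema1 nor Schema2 entirely; the join is not lossless.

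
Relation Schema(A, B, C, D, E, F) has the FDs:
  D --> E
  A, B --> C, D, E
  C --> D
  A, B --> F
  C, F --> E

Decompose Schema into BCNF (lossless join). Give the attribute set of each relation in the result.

Candidate key of the original relation: {A, B}.
{A, B, C, D, E, F}: {D} determines {D, E} here but is not a superkey — split on D --> E, giving {D, E} and {A, B, C, D, F}.
{D, E}: every determinant is a superkey — BCNF.
{A, B, C, D, F}: {C} determines {C, D} here but is not a superkey — split on C --> D, giving {C, D} and {A, B, C, F}.
{C, D}: every determinant is a superkey — BCNF.
{A, B, C, F}: every determinant is a superkey — BCNF.

{A, B, C, F}; {C, D}; {D, E}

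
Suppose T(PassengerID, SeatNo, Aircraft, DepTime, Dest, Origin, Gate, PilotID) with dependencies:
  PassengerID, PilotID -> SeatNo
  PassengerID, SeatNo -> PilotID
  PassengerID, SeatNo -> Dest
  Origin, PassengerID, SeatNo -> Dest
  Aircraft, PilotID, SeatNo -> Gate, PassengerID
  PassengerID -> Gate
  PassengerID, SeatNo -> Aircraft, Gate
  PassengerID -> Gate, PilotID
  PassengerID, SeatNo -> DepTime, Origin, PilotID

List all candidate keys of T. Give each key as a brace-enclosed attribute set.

{PassengerID}⁺ = {Aircraft, DepTime, Dest, Gate, Origin, PassengerID, PilotID, SeatNo} — all of the relation — so {PassengerID} is a candidate key.
{Aircraft, PilotID, SeatNo}⁺ = {Aircraft, DepTime, Dest, Gate, Origin, PassengerID, PilotID, SeatNo} — all of the relation — so {Aircraft, PilotID, SeatNo} is a candidate key.
No proper subset of any of these is a key, and no other minimal superkey exists.

{Aircraft, PilotID, SeatNo}, {PassengerID}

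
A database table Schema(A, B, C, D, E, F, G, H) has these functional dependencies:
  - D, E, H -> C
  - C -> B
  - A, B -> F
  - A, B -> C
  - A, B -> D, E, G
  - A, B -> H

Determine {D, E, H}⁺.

{B, C, D, E, H}

Start with {D, E, H}.
D, E, H -> C applies; add {C} → now {C, D, E, H}.
C -> B applies; add {B} → now {B, C, D, E, H}.
No further FD applies.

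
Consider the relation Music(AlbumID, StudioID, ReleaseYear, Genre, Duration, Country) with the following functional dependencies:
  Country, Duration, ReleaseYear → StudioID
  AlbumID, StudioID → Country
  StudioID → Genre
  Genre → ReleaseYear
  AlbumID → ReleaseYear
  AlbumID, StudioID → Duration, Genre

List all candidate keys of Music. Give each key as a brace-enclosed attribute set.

{AlbumID, Country, Duration}, {AlbumID, StudioID}

Attributes never on any right-hand side: {AlbumID} — every candidate key must contain it.
Closure of {AlbumID, StudioID} is {AlbumID, Country, Duration, Genre, ReleaseYear, StudioID}, the whole schema; {AlbumID, StudioID} is a candidate key.
Closure of {AlbumID, Country, Duration} is {AlbumID, Country, Duration, Genre, ReleaseYear, StudioID}, the whole schema; {AlbumID, Country, Duration} is a candidate key.
Any other superkey properly contains one of these, so there are no further candidate keys.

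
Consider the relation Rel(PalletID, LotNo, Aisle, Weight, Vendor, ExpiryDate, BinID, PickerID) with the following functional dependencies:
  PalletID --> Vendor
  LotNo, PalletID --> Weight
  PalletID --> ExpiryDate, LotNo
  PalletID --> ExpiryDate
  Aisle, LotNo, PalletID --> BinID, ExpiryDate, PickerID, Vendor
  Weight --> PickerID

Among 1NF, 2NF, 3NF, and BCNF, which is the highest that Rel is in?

Candidate key: {Aisle, PalletID}. Prime attributes: {Aisle, PalletID}.
PalletID --> Vendor: {PalletID}⁺ = {ExpiryDate, LotNo, PalletID, PickerID, Vendor, Weight}, which is not all of the attributes, so the left side is not a superkey — BCNF is violated.
PalletID --> Vendor determines the non-prime attribute {Vendor} from a non-superkey — 3NF is violated.
{PalletID} is a proper subset of the key {Aisle, PalletID}, and {PalletID}⁺ contains the non-prime attributes {ExpiryDate, LotNo, PickerID, Vendor, Weight} — a partial dependency, so 2NF is violated.

1NF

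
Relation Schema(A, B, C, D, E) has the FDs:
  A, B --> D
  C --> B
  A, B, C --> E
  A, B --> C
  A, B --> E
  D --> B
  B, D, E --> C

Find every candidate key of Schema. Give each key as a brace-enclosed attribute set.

{A, B}, {A, C}, {A, D}

No FD produces {A}, so it must be in every candidate key.
{A, B}⁺ = {A, B, C, D, E} — all of the relation — so {A, B} is a candidate key.
{A, C}⁺ = {A, B, C, D, E} — all of the relation — so {A, C} is a candidate key.
{A, D}⁺ = {A, B, C, D, E} — all of the relation — so {A, D} is a candidate key.
No proper subset of any of these is a key, and no other minimal superkey exists.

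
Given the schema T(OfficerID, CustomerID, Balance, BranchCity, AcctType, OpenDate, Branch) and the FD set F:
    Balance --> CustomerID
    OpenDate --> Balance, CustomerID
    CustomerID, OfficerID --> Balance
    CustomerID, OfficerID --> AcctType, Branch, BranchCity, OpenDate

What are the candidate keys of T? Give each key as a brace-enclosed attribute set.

{Balance, OfficerID}, {CustomerID, OfficerID}, {OfficerID, OpenDate}

No FD produces {OfficerID}, so it must be in every candidate key.
{Balance, OfficerID}⁺ = {AcctType, Balance, Branch, BranchCity, CustomerID, OfficerID, OpenDate} — all of the relation — so {Balance, OfficerID} is a candidate key.
{CustomerID, OfficerID}⁺ = {AcctType, Balance, Branch, BranchCity, CustomerID, OfficerID, OpenDate} — all of the relation — so {CustomerID, OfficerID} is a candidate key.
{OfficerID, OpenDate}⁺ = {AcctType, Balance, Branch, BranchCity, CustomerID, OfficerID, OpenDate} — all of the relation — so {OfficerID, OpenDate} is a candidate key.
No proper subset of any of these is a key, and no other minimal superkey exists.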